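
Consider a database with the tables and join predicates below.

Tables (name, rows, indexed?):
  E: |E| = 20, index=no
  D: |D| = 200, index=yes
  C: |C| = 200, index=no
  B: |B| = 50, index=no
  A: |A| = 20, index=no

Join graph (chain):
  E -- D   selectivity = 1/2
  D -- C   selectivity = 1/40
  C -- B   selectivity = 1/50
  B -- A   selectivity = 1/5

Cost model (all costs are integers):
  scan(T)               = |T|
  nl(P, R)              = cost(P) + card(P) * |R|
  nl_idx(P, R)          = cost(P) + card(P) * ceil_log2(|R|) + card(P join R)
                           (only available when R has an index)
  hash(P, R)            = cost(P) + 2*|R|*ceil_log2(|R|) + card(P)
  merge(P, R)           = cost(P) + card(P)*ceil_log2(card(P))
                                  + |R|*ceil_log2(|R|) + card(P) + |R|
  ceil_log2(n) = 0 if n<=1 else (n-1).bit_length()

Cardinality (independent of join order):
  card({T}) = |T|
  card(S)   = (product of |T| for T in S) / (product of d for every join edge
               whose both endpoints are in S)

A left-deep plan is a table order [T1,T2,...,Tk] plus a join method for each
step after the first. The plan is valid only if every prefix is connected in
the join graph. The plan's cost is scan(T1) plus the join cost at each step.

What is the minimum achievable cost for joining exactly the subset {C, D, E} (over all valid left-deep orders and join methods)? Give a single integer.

Selinger DP over subsets of {C,D,E}:
  {E}: scan cost=20, card=20
  {D}: scan cost=200, card=200
  {C}: scan cost=200, card=200
  {DE}: card=2000; try (E,hash)→600, (D,merge)→1940, (E,merge)→2120, (D,nl_idx)→2180, (D,hash)→3240, (D,nl)→4020 …(+1); best=600 via (E,hash)
  {CD}: card=1000; try (D,nl_idx)→2800, (D,hash)→3600, (C,hash)→3600, (D,merge)→3800, (C,merge)→3800, (D,nl)→40200 …(+1); best=2800 via (D,nl_idx)
  {CDE}: card=10000; try (E,hash)→4000, (C,hash)→5800, (E,merge)→13920, (E,nl)→22800, (C,merge)→26400, (C,nl)→400600; best=4000 via (E,hash)

4000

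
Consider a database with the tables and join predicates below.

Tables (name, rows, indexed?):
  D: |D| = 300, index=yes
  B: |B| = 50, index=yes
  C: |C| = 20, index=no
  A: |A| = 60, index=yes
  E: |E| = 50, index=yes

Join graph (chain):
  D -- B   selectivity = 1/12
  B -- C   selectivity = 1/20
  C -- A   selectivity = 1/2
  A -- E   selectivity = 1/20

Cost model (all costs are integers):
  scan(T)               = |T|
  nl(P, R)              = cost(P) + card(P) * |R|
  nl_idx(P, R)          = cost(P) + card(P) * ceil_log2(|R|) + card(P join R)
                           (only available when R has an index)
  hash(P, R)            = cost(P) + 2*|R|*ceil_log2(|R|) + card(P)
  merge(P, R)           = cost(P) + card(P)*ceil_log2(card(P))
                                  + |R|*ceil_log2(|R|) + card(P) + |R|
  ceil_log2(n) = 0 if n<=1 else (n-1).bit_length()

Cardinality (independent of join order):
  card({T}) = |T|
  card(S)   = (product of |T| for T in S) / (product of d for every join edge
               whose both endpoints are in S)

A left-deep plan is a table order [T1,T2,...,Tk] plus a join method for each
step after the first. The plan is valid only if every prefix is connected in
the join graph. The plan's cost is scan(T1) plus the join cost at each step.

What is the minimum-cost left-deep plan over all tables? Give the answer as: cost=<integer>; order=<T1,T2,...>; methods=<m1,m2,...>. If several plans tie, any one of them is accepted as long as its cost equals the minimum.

Selinger DP (subsets sized 1..n):
  {D}: scan cost=300, card=300
  {B}: scan cost=50, card=50
  {C}: scan cost=20, card=20
  {A}: scan cost=60, card=60
  {E}: scan cost=50, card=50
  {BD}: card=1250; try (B,hash)→1200, (D,nl_idx)→1750, (B,nl_idx)→3350, (D,merge)→3400, (B,merge)→3650, (D,hash)→5500 …(+2); best=1200 via (B,hash)
  {BC}: card=50; try (B,nl_idx)→190, (C,hash)→300, (B,merge)→490, (C,merge)→520, (B,hash)→640, (B,nl)→1020 …(+1); best=190 via (B,nl_idx)
  {AC}: card=600; try (C,hash)→320, (A,merge)→560, (C,merge)→600, (A,nl_idx)→740, (A,hash)→760, (A,nl)→1220 …(+1); best=320 via (C,hash)
  {AE}: card=150; try (A,nl_idx)→500, (E,nl_idx)→570, (E,hash)→720, (A,hash)→820, (A,merge)→820, (E,merge)→830 …(+2); best=500 via (A,nl_idx)
  {BCD}: card=1250; try (D,nl_idx)→1890, (C,hash)→2650, (D,merge)→3540, (D,hash)→5640, (D,nl)→15190, (C,merge)→16320 …(+1); best=1890 via (D,nl_idx)
  {ABC}: card=1500; try (A,hash)→960, (A,merge)→960, (B,hash)→1520, (A,nl_idx)→1990, (A,nl)→3190, (B,nl_idx)→5420 …(+2); best=960 via (A,hash)
  {ACE}: card=1500; try (C,hash)→850, (E,hash)→1520, (C,merge)→1970, (C,nl)→3500, (E,nl_idx)→5420, (E,merge)→7270 …(+1); best=850 via (C,hash)
  {ABCD}: card=37500; try (A,hash)→3860, (D,hash)→7860, (A,merge)→17310, (D,merge)→21960, (A,nl_idx)→46890, (D,nl_idx)→51960 …(+2); best=3860 via (A,hash)
  {ABCE}: card=3750; try (B,hash)→2950, (E,hash)→3060, (B,nl_idx)→13600, (E,nl_idx)→13710, (B,merge)→19200, (E,merge)→19310 …(+2); best=2950 via (B,hash)
  {ABCDE}: card=93750; try (D,hash)→12100, (E,hash)→41960, (D,merge)→54700, (D,nl_idx)→130450, (E,nl_idx)→322610, (E,merge)→641710 …(+2); best=12100 via (D,hash)

cost=12100; order=E,A,C,B,D; methods=nl_idx,hash,hash,hash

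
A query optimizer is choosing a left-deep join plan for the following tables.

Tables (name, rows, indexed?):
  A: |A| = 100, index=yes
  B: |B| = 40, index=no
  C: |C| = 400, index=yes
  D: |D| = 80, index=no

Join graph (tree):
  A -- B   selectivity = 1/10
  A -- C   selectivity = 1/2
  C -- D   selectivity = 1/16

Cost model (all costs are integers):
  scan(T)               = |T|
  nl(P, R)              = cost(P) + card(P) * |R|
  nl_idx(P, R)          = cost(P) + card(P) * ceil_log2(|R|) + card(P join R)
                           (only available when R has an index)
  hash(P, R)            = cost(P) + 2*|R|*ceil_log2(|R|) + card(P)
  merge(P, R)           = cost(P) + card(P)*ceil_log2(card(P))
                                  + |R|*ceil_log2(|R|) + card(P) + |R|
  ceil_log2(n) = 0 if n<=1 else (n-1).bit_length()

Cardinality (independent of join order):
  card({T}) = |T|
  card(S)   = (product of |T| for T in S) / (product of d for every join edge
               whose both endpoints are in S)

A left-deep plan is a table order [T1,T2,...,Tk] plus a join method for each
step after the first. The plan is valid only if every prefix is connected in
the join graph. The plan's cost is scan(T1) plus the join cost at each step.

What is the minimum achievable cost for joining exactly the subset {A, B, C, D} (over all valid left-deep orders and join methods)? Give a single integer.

89400

Selinger DP over subsets of {A,B,C,D}:
  {A}: scan cost=100, card=100
  {B}: scan cost=40, card=40
  {C}: scan cost=400, card=400
  {D}: scan cost=80, card=80
  {AB}: card=400; try (B,hash)→680, (A,nl_idx)→720, (A,merge)→1120, (B,merge)→1180, (A,hash)→1480, (A,nl)→4040 …(+1); best=680 via (B,hash)
  {AC}: card=20000; try (A,hash)→2200, (C,merge)→4900, (A,merge)→5200, (C,hash)→7400, (C,nl_idx)→21000, (A,nl_idx)→23200 …(+2); best=2200 via (A,hash)
  {CD}: card=2000; try (D,hash)→1920, (C,nl_idx)→2800, (C,merge)→4720, (D,merge)→5040, (C,hash)→7360, (C,nl)→32080 …(+1); best=1920 via (D,hash)
  {ABC}: card=80000; try (C,hash)→8280, (C,merge)→8680, (B,hash)→22680, (C,nl_idx)→84280, (C,nl)→160680, (B,merge)→322480 …(+1); best=8280 via (C,hash)
  {ACD}: card=100000; try (A,hash)→5320, (D,hash)→23320, (A,merge)→26720, (A,nl_idx)→115920, (A,nl)→201920, (D,merge)→322840 …(+1); best=5320 via (A,hash)
  {ABCD}: card=400000; try (D,hash)→89400, (B,hash)→105800, (D,merge)→1448920, (B,merge)→1805600, (B,nl)→4005320, (D,nl)→6408280; best=89400 via (D,hash)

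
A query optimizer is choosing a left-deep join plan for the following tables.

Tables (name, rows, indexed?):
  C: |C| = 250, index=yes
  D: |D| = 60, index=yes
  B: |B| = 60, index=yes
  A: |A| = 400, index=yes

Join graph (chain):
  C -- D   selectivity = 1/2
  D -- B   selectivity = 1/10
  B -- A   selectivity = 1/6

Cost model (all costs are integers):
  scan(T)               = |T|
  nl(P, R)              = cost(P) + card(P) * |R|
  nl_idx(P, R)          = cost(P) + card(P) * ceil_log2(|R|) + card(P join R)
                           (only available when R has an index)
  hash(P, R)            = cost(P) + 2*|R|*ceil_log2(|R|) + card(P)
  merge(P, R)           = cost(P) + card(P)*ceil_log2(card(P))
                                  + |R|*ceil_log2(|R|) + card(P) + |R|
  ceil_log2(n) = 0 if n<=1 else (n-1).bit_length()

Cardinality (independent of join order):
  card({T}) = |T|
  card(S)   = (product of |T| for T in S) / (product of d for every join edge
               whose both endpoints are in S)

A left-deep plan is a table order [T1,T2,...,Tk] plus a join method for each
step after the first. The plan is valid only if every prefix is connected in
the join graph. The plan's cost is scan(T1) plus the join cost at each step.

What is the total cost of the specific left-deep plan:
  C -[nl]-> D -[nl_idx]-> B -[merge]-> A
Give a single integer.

step 1: scan C: cost=250, card=250
step 2: join D via nl
    card(P join D) = 250*60/(2) = 7500
    cost = 250 + 250*60 = 15250
step 3: join B via nl_idx
    card(P join B) = 7500*60/(10) = 45000
    cost = 15250 + 7500*6 + 45000 = 105250
step 4: join A via merge
    card(P join A) = 45000*400/(6) = 3000000
    cost = 105250 + 45000*16 + 400*9 + 45000 + 400 = 874250

874250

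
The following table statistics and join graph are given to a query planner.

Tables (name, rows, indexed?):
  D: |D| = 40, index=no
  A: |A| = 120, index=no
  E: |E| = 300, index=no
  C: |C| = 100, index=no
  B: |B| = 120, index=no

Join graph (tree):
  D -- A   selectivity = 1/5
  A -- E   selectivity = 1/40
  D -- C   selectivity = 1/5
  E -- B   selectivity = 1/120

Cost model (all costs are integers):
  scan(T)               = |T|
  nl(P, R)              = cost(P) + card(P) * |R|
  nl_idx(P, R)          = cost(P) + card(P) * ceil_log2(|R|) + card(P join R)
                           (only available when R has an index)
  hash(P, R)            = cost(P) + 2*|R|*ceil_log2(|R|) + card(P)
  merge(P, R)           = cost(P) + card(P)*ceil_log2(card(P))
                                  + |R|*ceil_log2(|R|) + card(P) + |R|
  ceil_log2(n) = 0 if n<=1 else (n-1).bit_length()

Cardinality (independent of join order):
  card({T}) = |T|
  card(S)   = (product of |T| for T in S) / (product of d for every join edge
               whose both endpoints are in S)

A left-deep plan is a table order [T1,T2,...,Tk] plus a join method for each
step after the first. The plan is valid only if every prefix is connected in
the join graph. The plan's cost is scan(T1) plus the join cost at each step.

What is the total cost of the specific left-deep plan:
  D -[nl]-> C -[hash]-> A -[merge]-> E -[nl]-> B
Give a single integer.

step 1: scan D: cost=40, card=40
step 2: join C via nl
    card(P join C) = 40*100/(5) = 800
    cost = 40 + 40*100 = 4040
step 3: join A via hash
    card(P join A) = 800*120/(5) = 19200
    cost = 4040 + 2*120*7 + 800 = 6520
step 4: join E via merge
    card(P join E) = 19200*300/(40) = 144000
    cost = 6520 + 19200*15 + 300*9 + 19200 + 300 = 316720
step 5: join B via nl
    card(P join B) = 144000*120/(120) = 144000
    cost = 316720 + 144000*120 = 17596720

17596720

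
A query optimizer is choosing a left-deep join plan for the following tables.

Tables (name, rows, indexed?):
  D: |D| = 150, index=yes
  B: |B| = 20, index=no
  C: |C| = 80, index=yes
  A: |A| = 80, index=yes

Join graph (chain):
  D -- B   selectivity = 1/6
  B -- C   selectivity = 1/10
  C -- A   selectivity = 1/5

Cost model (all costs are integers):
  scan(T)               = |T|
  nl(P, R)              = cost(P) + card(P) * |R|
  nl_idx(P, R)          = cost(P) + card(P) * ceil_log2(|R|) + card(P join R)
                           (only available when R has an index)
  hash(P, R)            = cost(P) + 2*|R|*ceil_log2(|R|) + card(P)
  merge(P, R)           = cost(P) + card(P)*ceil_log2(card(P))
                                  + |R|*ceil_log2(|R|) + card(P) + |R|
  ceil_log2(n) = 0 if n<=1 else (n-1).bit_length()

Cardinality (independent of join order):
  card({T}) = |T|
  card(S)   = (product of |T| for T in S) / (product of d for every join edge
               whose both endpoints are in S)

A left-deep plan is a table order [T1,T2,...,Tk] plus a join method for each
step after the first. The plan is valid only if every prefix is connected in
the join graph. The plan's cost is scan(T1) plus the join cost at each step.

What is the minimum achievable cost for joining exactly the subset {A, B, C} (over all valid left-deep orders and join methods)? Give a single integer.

1600

Selinger DP over subsets of {A,B,C}:
  {B}: scan cost=20, card=20
  {C}: scan cost=80, card=80
  {A}: scan cost=80, card=80
  {BC}: card=160; try (C,nl_idx)→320, (B,hash)→360, (C,merge)→780, (B,merge)→840, (C,hash)→1160, (C,nl)→1620 …(+1); best=320 via (C,nl_idx)
  {AC}: card=1280; try (C,hash)→1280, (A,hash)→1280, (C,merge)→1360, (A,merge)→1360, (C,nl_idx)→1920, (A,nl_idx)→1920 …(+2); best=1280 via (C,hash)
  {ABC}: card=2560; try (A,hash)→1600, (A,merge)→2400, (B,hash)→2760, (A,nl_idx)→4000, (A,nl)→13120, (B,merge)→16760 …(+1); best=1600 via (A,hash)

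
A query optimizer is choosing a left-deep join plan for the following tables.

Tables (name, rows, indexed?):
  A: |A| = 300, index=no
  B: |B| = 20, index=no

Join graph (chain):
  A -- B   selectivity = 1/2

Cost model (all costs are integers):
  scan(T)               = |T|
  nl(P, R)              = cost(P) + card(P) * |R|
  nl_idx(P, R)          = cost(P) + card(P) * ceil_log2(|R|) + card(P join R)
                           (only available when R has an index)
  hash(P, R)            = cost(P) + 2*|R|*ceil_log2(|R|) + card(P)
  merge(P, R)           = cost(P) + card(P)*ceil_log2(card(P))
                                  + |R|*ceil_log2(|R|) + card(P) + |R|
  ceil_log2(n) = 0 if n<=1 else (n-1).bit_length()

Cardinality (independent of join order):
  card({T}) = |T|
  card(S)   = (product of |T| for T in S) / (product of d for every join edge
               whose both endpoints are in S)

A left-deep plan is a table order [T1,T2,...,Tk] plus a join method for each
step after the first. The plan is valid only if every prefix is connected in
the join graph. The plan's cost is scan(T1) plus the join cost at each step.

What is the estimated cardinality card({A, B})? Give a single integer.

3000

Tables in S: A(300), B(20)
Edges inside S: A-B(d=2)
numerator = 300 * 20 = 6000
denominator = 2 = 2
card(S) = 6000 / 2 = 3000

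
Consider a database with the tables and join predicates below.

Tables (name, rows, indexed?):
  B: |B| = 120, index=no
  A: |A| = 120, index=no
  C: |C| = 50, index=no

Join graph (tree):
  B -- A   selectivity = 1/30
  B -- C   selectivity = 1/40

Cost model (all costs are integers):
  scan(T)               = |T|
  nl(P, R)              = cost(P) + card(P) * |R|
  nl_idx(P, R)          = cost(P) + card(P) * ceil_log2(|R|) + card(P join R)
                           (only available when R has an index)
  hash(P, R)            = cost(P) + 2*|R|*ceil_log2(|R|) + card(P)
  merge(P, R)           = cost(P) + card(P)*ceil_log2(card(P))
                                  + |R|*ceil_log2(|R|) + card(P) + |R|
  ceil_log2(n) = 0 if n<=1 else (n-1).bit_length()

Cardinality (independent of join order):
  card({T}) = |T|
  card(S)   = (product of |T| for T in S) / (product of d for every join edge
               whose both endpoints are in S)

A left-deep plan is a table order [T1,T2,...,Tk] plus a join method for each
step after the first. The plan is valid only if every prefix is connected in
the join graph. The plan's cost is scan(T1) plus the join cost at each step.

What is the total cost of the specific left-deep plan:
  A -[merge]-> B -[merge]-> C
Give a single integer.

step 1: scan A: cost=120, card=120
step 2: join B via merge
    card(P join B) = 120*120/(30) = 480
    cost = 120 + 120*7 + 120*7 + 120 + 120 = 2040
step 3: join C via merge
    card(P join C) = 480*50/(40) = 600
    cost = 2040 + 480*9 + 50*6 + 480 + 50 = 7190

7190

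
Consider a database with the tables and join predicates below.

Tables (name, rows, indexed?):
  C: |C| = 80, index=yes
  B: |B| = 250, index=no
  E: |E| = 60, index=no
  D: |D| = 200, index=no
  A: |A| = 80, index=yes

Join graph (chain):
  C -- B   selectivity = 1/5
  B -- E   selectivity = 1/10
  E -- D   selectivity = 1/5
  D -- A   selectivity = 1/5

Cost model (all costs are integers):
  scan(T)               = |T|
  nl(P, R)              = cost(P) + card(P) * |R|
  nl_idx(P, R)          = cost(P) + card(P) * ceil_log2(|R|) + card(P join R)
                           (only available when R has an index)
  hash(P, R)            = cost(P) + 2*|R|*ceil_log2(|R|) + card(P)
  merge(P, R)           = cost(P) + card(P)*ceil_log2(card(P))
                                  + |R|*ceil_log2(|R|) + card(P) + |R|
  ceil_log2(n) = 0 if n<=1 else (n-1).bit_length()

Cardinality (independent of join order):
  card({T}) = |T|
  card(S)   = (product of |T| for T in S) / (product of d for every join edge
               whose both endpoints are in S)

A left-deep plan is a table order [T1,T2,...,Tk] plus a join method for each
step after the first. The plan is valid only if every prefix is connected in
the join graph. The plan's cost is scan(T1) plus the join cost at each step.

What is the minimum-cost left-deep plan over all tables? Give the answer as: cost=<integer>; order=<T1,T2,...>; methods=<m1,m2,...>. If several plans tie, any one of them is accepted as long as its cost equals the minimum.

cost=992160; order=B,E,C,D,A; methods=hash,hash,hash,hash

Selinger DP (subsets sized 1..n):
  {C}: scan cost=80, card=80
  {B}: scan cost=250, card=250
  {E}: scan cost=60, card=60
  {D}: scan cost=200, card=200
  {A}: scan cost=80, card=80
  {BC}: card=4000; try (C,hash)→1620, (B,merge)→2970, (C,merge)→3140, (B,hash)→4160, (C,nl_idx)→6000, (B,nl)→20080 …(+1); best=1620 via (C,hash)
  {BE}: card=1500; try (E,hash)→1220, (B,merge)→2730, (E,merge)→2920, (B,hash)→4120, (B,nl)→15060, (E,nl)→15250; best=1220 via (E,hash)
  {DE}: card=2400; try (E,hash)→1120, (D,merge)→2280, (E,merge)→2420, (D,hash)→3320, (D,nl)→12060, (E,nl)→12200; best=1120 via (E,hash)
  {AD}: card=3200; try (A,hash)→1520, (D,merge)→2520, (A,merge)→2640, (D,hash)→3360, (A,nl_idx)→4800, (D,nl)→16080 …(+1); best=1520 via (A,hash)
  {BCE}: card=24000; try (C,hash)→3840, (E,hash)→6340, (C,merge)→19860, (C,nl_idx)→35720, (E,merge)→54040, (C,nl)→121220 …(+1); best=3840 via (C,hash)
  {BDE}: card=60000; try (D,hash)→5920, (B,hash)→7520, (D,merge)→21020, (B,merge)→34570, (D,nl)→301220, (B,nl)→601120; best=5920 via (D,hash)
  {ADE}: card=38400; try (A,hash)→4640, (E,hash)→5440, (A,merge)→32960, (E,merge)→43540, (A,nl_idx)→56320, (A,nl)→193120 …(+1); best=4640 via (A,hash)
  {BCDE}: card=960000; try (D,hash)→31040, (C,hash)→67040, (D,merge)→389640, (C,merge)→1026560, (C,nl_idx)→1385920, (D,nl)→4803840 …(+1); best=31040 via (D,hash)
  {ABDE}: card=960000; try (B,hash)→47040, (A,hash)→67040, (B,merge)→659690, (A,merge)→1026560, (A,nl_idx)→1385920, (A,nl)→4805920 …(+1); best=47040 via (B,hash)
  {ABCDE}: card=15360000; try (A,hash)→992160, (C,hash)→1008160, (A,merge)→20191680, (C,merge)→20207680, (A,nl_idx)→22111040, (C,nl_idx)→22127040 …(+2); best=992160 via (A,hash)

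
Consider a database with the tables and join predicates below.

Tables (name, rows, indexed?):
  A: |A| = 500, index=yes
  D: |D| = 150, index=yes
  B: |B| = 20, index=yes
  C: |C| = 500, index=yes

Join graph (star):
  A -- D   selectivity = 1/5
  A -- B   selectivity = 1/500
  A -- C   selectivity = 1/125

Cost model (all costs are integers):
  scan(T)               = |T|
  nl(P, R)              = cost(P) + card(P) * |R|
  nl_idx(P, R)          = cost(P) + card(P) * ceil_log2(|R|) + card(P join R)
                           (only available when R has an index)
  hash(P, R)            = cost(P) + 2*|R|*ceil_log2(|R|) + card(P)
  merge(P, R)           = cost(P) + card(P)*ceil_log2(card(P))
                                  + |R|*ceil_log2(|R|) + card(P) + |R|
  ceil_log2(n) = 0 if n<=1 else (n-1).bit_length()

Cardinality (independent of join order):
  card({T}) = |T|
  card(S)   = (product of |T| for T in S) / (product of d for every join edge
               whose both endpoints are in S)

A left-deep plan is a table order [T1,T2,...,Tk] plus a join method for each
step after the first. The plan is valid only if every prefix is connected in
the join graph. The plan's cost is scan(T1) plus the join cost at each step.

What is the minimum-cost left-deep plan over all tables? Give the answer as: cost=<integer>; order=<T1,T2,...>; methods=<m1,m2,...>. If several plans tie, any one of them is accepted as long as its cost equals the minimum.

Selinger DP (subsets sized 1..n):
  {A}: scan cost=500, card=500
  {D}: scan cost=150, card=150
  {B}: scan cost=20, card=20
  {C}: scan cost=500, card=500
  {AD}: card=15000; try (D,hash)→3400, (A,merge)→6500, (D,merge)→6850, (A,hash)→9300, (A,nl_idx)→16500, (D,nl_idx)→19500 …(+2); best=3400 via (D,hash)
  {AB}: card=20; try (A,nl_idx)→220, (B,hash)→1200, (B,nl_idx)→3020, (A,merge)→5140, (B,merge)→5620, (A,hash)→9040 …(+2); best=220 via (A,nl_idx)
  {AC}: card=2000; try (C,nl_idx)→7000, (A,nl_idx)→7000, (C,hash)→10000, (A,hash)→10000, (C,merge)→10500, (A,merge)→10500 …(+2); best=7000 via (C,nl_idx)
  {ABD}: card=600; try (D,nl_idx)→980, (D,merge)→1690, (D,hash)→2640, (D,nl)→3220, (B,hash)→18600, (B,nl_idx)→79000 …(+2); best=980 via (D,nl_idx)
  {ACD}: card=60000; try (D,hash)→11400, (C,hash)→27400, (D,merge)→32350, (D,nl_idx)→83000, (C,nl_idx)→198400, (C,merge)→233400 …(+2); best=11400 via (D,hash)
  {ABC}: card=80; try (C,nl_idx)→480, (C,merge)→5340, (B,hash)→9200, (C,hash)→9240, (C,nl)→10220, (B,nl_idx)→17080 …(+2); best=480 via (C,nl_idx)
  {ABCD}: card=2400; try (D,merge)→2470, (D,hash)→2960, (D,nl_idx)→3520, (C,nl_idx)→8780, (C,hash)→10580, (D,nl)→12480 …(+6); best=2470 via (D,merge)

cost=2470; order=B,A,C,D; methods=nl_idx,nl_idx,merge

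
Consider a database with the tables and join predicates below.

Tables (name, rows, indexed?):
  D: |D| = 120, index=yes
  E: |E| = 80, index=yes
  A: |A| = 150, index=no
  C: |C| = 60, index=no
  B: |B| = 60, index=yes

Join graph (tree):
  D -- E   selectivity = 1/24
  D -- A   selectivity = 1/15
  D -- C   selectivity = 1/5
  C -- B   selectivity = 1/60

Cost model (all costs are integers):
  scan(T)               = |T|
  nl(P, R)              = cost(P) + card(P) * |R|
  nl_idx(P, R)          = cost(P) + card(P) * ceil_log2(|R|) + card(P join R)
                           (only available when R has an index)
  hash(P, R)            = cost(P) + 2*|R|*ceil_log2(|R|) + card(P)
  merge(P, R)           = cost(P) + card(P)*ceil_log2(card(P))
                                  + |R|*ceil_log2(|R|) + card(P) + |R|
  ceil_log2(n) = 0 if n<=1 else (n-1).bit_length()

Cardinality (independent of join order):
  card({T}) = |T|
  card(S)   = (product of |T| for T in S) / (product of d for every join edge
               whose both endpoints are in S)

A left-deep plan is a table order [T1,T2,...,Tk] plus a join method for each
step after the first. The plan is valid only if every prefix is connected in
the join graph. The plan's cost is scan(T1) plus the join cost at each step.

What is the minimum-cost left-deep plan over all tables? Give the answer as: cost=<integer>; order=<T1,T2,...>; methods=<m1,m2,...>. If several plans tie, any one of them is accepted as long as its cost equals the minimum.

Selinger DP (subsets sized 1..n):
  {D}: scan cost=120, card=120
  {E}: scan cost=80, card=80
  {A}: scan cost=150, card=150
  {C}: scan cost=60, card=60
  {B}: scan cost=60, card=60
  {DE}: card=400; try (D,nl_idx)→1040, (E,hash)→1360, (E,nl_idx)→1360, (D,merge)→1680, (E,merge)→1720, (D,hash)→1840 …(+2); best=1040 via (D,nl_idx)
  {AD}: card=1200; try (D,hash)→1980, (D,nl_idx)→2400, (A,merge)→2430, (D,merge)→2460, (A,hash)→2640, (A,nl)→18120 …(+1); best=1980 via (D,hash)
  {CD}: card=1440; try (C,hash)→960, (D,merge)→1440, (C,merge)→1500, (D,hash)→1800, (D,nl_idx)→1920, (D,nl)→7260 …(+1); best=960 via (C,hash)
  {BC}: card=60; try (B,nl_idx)→480, (C,hash)→840, (B,hash)→840, (C,merge)→900, (B,merge)→900, (C,nl)→3660 …(+1); best=480 via (B,nl_idx)
  {ADE}: card=4000; try (A,hash)→3840, (E,hash)→4300, (A,merge)→6390, (E,nl_idx)→14380, (E,merge)→17020, (A,nl)→61040 …(+1); best=3840 via (A,hash)
  {CDE}: card=4800; try (C,hash)→2160, (E,hash)→3520, (C,merge)→5460, (E,nl_idx)→15840, (E,merge)→18880, (C,nl)→25040 …(+1); best=2160 via (C,hash)
  {ACD}: card=14400; try (C,hash)→3900, (A,hash)→4800, (C,merge)→16800, (A,merge)→19590, (C,nl)→73980, (A,nl)→216960; best=3900 via (C,hash)
  {BCD}: card=1440; try (D,merge)→1860, (D,hash)→2220, (D,nl_idx)→2340, (B,hash)→3120, (D,nl)→7680, (B,nl_idx)→11040 …(+2); best=1860 via (D,merge)
  {ACDE}: card=48000; try (C,hash)→8560, (A,hash)→9360, (E,hash)→19420, (C,merge)→56260, (A,merge)→70710, (E,nl_idx)→152700 …(+4); best=8560 via (C,hash)
  {BCDE}: card=4800; try (E,hash)→4420, (B,hash)→7680, (E,nl_idx)→16740, (E,merge)→19780, (B,nl_idx)→35760, (B,merge)→69780 …(+2); best=4420 via (E,hash)
  {ABCD}: card=14400; try (A,hash)→5700, (B,hash)→19020, (A,merge)→20490, (B,nl_idx)→104700, (A,nl)→217860, (B,merge)→220320 …(+1); best=5700 via (A,hash)
  {ABCDE}: card=48000; try (A,hash)→11620, (E,hash)→21220, (B,hash)→57280, (A,merge)→72970, (E,nl_idx)→154500, (E,merge)→222340 …(+5); best=11620 via (A,hash)

cost=11620; order=C,B,D,E,A; methods=nl_idx,merge,hash,hash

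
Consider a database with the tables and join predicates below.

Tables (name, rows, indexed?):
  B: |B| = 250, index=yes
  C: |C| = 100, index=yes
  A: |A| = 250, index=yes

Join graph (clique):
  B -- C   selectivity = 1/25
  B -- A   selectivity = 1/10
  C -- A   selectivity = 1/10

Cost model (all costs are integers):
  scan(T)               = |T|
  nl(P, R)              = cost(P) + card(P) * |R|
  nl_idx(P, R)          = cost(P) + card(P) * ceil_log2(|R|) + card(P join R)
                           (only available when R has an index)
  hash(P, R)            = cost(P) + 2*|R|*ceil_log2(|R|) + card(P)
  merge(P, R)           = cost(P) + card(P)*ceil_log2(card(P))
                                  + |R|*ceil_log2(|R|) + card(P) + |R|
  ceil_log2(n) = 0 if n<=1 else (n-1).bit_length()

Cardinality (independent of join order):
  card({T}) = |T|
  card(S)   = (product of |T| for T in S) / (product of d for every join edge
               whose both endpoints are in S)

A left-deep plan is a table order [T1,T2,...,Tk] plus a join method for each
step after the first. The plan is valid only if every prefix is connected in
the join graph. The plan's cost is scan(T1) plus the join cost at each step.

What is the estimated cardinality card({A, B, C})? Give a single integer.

Tables in S: A(250), B(250), C(100)
Edges inside S: B-C(d=25), B-A(d=10), C-A(d=10)
numerator = 250 * 250 * 100 = 6250000
denominator = 25 * 10 * 10 = 2500
card(S) = 6250000 / 2500 = 2500

2500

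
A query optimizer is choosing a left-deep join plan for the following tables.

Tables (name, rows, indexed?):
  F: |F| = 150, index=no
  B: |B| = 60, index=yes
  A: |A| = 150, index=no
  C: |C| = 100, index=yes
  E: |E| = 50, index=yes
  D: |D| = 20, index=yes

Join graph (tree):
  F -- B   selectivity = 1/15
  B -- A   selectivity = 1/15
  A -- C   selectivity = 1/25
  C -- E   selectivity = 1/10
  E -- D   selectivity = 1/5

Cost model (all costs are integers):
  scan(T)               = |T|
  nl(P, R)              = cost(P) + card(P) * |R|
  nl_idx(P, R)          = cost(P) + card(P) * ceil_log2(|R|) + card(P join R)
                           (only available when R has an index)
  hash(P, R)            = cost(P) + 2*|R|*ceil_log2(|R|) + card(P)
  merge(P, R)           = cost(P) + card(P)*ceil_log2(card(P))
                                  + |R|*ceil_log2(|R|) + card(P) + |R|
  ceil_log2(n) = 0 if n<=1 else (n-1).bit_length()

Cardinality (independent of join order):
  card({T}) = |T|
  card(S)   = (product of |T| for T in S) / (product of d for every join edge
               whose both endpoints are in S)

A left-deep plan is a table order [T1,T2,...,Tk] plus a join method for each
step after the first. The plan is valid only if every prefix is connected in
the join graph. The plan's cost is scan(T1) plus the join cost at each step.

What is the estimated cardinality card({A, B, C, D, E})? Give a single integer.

Tables in S: A(150), B(60), C(100), D(20), E(50)
Edges inside S: B-A(d=15), A-C(d=25), C-E(d=10), E-D(d=5)
numerator = 150 * 60 * 100 * 20 * 50 = 900000000
denominator = 15 * 25 * 10 * 5 = 18750
card(S) = 900000000 / 18750 = 48000

48000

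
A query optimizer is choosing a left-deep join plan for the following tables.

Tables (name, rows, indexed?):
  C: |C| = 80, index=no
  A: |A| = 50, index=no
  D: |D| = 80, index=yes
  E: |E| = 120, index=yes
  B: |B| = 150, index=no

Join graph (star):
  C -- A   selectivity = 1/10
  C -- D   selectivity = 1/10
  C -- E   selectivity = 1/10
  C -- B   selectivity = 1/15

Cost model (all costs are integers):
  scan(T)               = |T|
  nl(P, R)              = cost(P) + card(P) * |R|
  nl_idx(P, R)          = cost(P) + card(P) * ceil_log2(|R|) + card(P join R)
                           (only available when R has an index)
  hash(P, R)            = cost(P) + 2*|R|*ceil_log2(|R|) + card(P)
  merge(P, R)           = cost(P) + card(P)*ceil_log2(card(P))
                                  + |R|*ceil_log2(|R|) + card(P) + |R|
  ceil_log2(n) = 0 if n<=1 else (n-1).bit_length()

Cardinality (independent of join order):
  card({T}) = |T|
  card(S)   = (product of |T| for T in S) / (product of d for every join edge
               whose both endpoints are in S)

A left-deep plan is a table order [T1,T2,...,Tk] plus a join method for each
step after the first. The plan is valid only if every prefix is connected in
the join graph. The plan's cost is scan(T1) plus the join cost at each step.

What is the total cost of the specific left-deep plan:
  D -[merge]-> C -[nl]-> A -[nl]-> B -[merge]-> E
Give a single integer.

1026320

step 1: scan D: cost=80, card=80
step 2: join C via merge
    card(P join C) = 80*80/(10) = 640
    cost = 80 + 80*7 + 80*7 + 80 + 80 = 1360
step 3: join A via nl
    card(P join A) = 640*50/(10) = 3200
    cost = 1360 + 640*50 = 33360
step 4: join B via nl
    card(P join B) = 3200*150/(15) = 32000
    cost = 33360 + 3200*150 = 513360
step 5: join E via merge
    card(P join E) = 32000*120/(10) = 384000
    cost = 513360 + 32000*15 + 120*7 + 32000 + 120 = 1026320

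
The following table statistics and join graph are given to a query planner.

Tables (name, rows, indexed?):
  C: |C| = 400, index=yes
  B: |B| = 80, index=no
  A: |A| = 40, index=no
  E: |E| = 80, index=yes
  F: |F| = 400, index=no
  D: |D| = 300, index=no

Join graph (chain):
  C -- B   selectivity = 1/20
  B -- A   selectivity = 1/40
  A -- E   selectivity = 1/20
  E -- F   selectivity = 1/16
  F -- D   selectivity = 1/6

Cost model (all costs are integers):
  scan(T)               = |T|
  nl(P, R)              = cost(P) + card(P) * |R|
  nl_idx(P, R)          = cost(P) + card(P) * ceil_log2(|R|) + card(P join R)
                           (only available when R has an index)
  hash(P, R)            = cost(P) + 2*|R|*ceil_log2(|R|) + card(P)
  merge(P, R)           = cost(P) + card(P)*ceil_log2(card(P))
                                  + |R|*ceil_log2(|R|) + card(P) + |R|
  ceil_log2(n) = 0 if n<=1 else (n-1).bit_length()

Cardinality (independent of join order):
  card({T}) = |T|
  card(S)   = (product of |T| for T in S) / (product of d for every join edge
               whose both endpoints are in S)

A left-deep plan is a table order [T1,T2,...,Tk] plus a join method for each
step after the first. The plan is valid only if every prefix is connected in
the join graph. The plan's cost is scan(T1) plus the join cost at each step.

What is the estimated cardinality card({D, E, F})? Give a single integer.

Tables in S: D(300), E(80), F(400)
Edges inside S: E-F(d=16), F-D(d=6)
numerator = 300 * 80 * 400 = 9600000
denominator = 16 * 6 = 96
card(S) = 9600000 / 96 = 100000

100000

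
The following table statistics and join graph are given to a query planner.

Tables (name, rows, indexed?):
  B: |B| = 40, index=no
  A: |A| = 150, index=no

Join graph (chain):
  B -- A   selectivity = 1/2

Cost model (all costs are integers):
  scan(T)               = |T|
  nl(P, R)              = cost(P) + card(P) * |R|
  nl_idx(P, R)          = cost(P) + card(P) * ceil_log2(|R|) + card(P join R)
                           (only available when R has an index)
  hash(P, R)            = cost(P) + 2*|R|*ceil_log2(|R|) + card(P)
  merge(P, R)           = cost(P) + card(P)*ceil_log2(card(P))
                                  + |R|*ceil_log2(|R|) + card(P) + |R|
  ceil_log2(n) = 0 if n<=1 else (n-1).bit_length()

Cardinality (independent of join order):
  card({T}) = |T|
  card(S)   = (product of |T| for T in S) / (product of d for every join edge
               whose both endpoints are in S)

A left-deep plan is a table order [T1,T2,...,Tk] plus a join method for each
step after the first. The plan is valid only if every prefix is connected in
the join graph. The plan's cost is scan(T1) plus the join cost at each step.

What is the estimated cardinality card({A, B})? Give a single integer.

Tables in S: A(150), B(40)
Edges inside S: B-A(d=2)
numerator = 150 * 40 = 6000
denominator = 2 = 2
card(S) = 6000 / 2 = 3000

3000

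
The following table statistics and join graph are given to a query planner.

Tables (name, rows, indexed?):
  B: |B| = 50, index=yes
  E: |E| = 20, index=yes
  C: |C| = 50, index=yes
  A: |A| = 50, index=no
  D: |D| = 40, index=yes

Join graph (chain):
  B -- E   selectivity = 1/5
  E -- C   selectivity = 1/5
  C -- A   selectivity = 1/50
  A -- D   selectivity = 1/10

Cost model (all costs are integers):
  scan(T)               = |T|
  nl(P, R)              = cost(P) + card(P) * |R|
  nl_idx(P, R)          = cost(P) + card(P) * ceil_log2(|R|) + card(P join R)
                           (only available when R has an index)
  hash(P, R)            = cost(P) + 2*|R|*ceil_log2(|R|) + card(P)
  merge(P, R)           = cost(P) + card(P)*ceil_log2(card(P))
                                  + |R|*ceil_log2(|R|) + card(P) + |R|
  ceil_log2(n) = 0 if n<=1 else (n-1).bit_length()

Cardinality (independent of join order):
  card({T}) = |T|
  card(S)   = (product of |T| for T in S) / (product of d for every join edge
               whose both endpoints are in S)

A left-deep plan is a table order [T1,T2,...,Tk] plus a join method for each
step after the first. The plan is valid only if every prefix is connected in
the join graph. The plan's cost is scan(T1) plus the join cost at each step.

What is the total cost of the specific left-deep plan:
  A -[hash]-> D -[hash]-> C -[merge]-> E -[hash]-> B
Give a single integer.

4700

step 1: scan A: cost=50, card=50
step 2: join D via hash
    card(P join D) = 50*40/(10) = 200
    cost = 50 + 2*40*6 + 50 = 580
step 3: join C via hash
    card(P join C) = 200*50/(50) = 200
    cost = 580 + 2*50*6 + 200 = 1380
step 4: join E via merge
    card(P join E) = 200*20/(5) = 800
    cost = 1380 + 200*8 + 20*5 + 200 + 20 = 3300
step 5: join B via hash
    card(P join B) = 800*50/(5) = 8000
    cost = 3300 + 2*50*6 + 800 = 4700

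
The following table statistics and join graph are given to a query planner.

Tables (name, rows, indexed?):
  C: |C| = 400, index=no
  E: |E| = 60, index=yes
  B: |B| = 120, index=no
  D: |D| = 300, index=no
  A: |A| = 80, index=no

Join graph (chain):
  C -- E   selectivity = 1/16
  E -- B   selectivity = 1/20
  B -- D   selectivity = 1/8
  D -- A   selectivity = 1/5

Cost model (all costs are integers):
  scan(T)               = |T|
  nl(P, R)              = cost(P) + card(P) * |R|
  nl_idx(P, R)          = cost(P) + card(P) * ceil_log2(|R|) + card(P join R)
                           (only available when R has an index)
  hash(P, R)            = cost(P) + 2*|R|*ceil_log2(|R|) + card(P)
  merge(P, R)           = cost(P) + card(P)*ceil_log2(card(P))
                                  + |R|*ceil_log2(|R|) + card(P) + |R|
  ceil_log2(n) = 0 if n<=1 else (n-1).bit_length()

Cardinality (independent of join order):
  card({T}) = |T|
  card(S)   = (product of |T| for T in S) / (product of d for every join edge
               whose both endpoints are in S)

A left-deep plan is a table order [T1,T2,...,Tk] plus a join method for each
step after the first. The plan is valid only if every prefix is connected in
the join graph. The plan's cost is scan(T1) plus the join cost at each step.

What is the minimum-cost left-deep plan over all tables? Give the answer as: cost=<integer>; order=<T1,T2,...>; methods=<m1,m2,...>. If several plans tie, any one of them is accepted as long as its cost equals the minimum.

Selinger DP (subsets sized 1..n):
  {C}: scan cost=400, card=400
  {E}: scan cost=60, card=60
  {B}: scan cost=120, card=120
  {D}: scan cost=300, card=300
  {A}: scan cost=80, card=80
  {CE}: card=1500; try (E,hash)→1520, (E,nl_idx)→4300, (C,merge)→4480, (E,merge)→4820, (C,hash)→7320, (C,nl)→24060 …(+1); best=1520 via (E,hash)
  {BE}: card=360; try (E,hash)→960, (E,nl_idx)→1200, (B,merge)→1440, (E,merge)→1500, (B,hash)→1800, (B,nl)→7260 …(+1); best=960 via (E,hash)
  {BD}: card=4500; try (B,hash)→2280, (D,merge)→4080, (B,merge)→4260, (D,hash)→5640, (D,nl)→36120, (B,nl)→36300; best=2280 via (B,hash)
  {AD}: card=4800; try (A,hash)→1720, (D,merge)→3720, (A,merge)→3940, (D,hash)→5560, (D,nl)→24080, (A,nl)→24300; best=1720 via (A,hash)
  {BCE}: card=9000; try (B,hash)→4700, (C,hash)→8520, (C,merge)→8560, (B,merge)→20480, (C,nl)→144960, (B,nl)→181520; best=4700 via (B,hash)
  {BDE}: card=13500; try (D,hash)→6720, (E,hash)→7500, (D,merge)→7560, (E,nl_idx)→42780, (E,merge)→65700, (D,nl)→108960 …(+1); best=6720 via (D,hash)
  {ABD}: card=72000; try (A,hash)→7900, (B,hash)→8200, (A,merge)→65920, (B,merge)→69880, (A,nl)→362280, (B,nl)→577720; best=7900 via (A,hash)
  {BCDE}: card=337500; try (D,hash)→19100, (C,hash)→27420, (D,merge)→142700, (C,merge)→213220, (D,nl)→2704700, (C,nl)→5406720; best=19100 via (D,hash)
  {ABDE}: card=216000; try (A,hash)→21340, (E,hash)→80620, (A,merge)→209860, (E,nl_idx)→655900, (A,nl)→1086720, (E,merge)→1304320 …(+1); best=21340 via (A,hash)
  {ABCDE}: card=5400000; try (C,hash)→244540, (A,hash)→357720, (C,merge)→4129340, (A,merge)→6769740, (A,nl)→27019100, (C,nl)→86421340; best=244540 via (C,hash)

cost=244540; order=B,E,D,A,C; methods=hash,hash,hash,hash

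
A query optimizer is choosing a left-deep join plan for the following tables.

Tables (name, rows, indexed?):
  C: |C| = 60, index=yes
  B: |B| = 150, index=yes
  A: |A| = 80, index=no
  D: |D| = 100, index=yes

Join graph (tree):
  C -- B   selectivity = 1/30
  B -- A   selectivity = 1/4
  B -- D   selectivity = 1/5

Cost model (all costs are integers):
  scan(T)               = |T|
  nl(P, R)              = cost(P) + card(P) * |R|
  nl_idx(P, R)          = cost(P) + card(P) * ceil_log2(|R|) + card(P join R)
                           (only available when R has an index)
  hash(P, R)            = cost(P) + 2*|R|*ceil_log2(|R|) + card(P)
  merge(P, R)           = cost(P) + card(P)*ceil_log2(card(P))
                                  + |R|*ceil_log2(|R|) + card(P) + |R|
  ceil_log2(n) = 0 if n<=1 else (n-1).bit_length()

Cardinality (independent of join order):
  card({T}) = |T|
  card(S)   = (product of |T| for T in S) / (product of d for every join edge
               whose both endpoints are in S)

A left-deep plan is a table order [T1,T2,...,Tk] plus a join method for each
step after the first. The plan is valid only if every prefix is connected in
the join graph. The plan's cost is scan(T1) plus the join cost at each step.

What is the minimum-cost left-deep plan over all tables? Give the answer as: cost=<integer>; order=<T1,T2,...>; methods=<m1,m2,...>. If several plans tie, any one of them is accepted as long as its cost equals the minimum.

Selinger DP (subsets sized 1..n):
  {C}: scan cost=60, card=60
  {B}: scan cost=150, card=150
  {A}: scan cost=80, card=80
  {D}: scan cost=100, card=100
  {BC}: card=300; try (B,nl_idx)→840, (C,hash)→1020, (C,nl_idx)→1350, (B,merge)→1830, (C,merge)→1920, (B,hash)→2520 …(+2); best=840 via (B,nl_idx)
  {AB}: card=3000; try (A,hash)→1420, (B,merge)→2070, (A,merge)→2140, (B,hash)→2560, (B,nl_idx)→3720, (B,nl)→12080 …(+1); best=1420 via (A,hash)
  {BD}: card=3000; try (D,hash)→1700, (B,merge)→2250, (D,merge)→2300, (B,hash)→2600, (B,nl_idx)→3900, (D,nl_idx)→4200 …(+2); best=1700 via (D,hash)
  {ABC}: card=6000; try (A,hash)→2260, (A,merge)→4480, (C,hash)→5140, (A,nl)→24840, (C,nl_idx)→25420, (C,merge)→40840 …(+1); best=2260 via (A,hash)
  {BCD}: card=6000; try (D,hash)→2540, (D,merge)→4640, (C,hash)→5420, (D,nl_idx)→8940, (C,nl_idx)→25700, (D,nl)→30840 …(+2); best=2540 via (D,hash)
  {ABD}: card=60000; try (D,hash)→5820, (A,hash)→5820, (D,merge)→41220, (A,merge)→41340, (D,nl_idx)→82420, (A,nl)→241700 …(+1); best=5820 via (D,hash)
  {ABCD}: card=120000; try (D,hash)→9660, (A,hash)→9660, (C,hash)→66540, (D,merge)→87060, (A,merge)→87180, (D,nl_idx)→164260 …(+5); best=9660 via (D,hash)

cost=9660; order=C,B,A,D; methods=nl_idx,hash,hash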